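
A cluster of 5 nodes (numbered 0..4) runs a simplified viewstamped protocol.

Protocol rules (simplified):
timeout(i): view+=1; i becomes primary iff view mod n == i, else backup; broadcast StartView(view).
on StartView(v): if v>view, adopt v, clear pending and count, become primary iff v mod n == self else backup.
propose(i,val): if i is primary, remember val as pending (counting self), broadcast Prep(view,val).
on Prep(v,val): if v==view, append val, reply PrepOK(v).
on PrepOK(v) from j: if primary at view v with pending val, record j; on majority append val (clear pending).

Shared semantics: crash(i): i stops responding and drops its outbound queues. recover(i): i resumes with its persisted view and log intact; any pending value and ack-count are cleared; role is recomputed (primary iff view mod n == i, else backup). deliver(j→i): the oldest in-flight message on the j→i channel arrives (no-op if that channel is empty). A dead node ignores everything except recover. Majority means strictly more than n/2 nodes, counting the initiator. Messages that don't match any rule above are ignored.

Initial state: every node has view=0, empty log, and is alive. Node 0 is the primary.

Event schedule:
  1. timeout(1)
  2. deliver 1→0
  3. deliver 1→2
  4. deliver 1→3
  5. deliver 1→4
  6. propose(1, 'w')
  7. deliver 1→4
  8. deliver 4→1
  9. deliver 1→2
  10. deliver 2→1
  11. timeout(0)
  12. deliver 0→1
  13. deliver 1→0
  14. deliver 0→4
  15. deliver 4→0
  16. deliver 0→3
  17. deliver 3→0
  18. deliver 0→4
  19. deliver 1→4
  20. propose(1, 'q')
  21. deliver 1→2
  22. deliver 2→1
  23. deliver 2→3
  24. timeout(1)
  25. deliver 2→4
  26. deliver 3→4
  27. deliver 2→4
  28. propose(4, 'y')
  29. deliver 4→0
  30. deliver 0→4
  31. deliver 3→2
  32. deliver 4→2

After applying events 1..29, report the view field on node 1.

after 1 — timeout(1): n1:prim/v1/[-]
after 2 — deliver 1→0: n0:back/v1/[-]
after 3 — deliver 1→2: n2:back/v1/[-]
after 4 — deliver 1→3: n3:back/v1/[-]
after 5 — deliver 1→4: n4:back/v1/[-]
after 6 — propose(1,'w'): ·
after 7 — deliver 1→4: n4:back/v1/[w]
after 8 — deliver 4→1: ·
after 9 — deliver 1→2: n2:back/v1/[w]
after 10 — deliver 2→1: n1:prim/v1/[w]
after 11 — timeout(0): n0:back/v2/[-]
after 12 — deliver 0→1: n1:back/v2/[w]
after 13 — deliver 1→0: ·
after 14 — deliver 0→4: n4:back/v2/[w]
after 15 — deliver 4→0: ·
after 16 — deliver 0→3: n3:back/v2/[-]
after 17 — deliver 3→0: ·
after 18 — deliver 0→4: ·
after 19 — deliver 1→4: ·
after 20 — propose(1,'q'): ·
after 21 — deliver 1→2: ·
after 22 — deliver 2→1: ·
after 23 — deliver 2→3: ·
after 24 — timeout(1): n1:back/v3/[w]
after 25 — deliver 2→4: ·
after 26 — deliver 3→4: ·
after 27 — deliver 2→4: ·
after 28 — propose(4,'y'): ·
after 29 — deliver 4→0: ·

3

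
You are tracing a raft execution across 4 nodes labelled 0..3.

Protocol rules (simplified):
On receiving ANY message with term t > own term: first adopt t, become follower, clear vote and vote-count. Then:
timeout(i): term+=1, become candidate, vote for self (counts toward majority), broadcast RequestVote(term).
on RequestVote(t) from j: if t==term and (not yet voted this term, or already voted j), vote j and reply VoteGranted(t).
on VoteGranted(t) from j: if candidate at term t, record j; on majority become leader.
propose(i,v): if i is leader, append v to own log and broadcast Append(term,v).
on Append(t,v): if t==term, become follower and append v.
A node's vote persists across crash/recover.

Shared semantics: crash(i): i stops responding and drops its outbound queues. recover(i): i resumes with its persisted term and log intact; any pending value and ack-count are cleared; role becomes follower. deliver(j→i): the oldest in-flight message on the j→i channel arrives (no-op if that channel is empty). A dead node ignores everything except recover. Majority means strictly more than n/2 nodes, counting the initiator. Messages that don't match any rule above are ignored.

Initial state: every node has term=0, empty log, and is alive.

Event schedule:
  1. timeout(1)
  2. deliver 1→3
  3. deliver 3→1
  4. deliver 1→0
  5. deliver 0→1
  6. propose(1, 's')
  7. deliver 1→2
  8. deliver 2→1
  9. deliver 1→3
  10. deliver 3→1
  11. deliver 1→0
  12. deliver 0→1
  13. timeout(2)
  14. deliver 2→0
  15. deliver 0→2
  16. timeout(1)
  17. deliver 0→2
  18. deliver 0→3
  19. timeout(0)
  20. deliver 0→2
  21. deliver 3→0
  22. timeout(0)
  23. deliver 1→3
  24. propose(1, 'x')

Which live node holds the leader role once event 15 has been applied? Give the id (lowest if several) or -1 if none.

1

[1] timeout(1) → N1(cand t1 [-])
[2] deliver 1→3 → N3(foll t1 [-])
[3] deliver 3→1 → ∅
[4] deliver 1→0 → N0(foll t1 [-])
[5] deliver 0→1 → N1(lead t1 [-])
[6] propose(1,'s') → N1(lead t1 [s])
[7] deliver 1→2 → N2(foll t1 [-])
[8] deliver 2→1 → ∅
[9] deliver 1→3 → N3(foll t1 [s])
[10] deliver 3→1 → ∅
[11] deliver 1→0 → N0(foll t1 [s])
[12] deliver 0→1 → ∅
[13] timeout(2) → N2(cand t2 [-])
[14] deliver 2→0 → N0(foll t2 [s])
[15] deliver 0→2 → ∅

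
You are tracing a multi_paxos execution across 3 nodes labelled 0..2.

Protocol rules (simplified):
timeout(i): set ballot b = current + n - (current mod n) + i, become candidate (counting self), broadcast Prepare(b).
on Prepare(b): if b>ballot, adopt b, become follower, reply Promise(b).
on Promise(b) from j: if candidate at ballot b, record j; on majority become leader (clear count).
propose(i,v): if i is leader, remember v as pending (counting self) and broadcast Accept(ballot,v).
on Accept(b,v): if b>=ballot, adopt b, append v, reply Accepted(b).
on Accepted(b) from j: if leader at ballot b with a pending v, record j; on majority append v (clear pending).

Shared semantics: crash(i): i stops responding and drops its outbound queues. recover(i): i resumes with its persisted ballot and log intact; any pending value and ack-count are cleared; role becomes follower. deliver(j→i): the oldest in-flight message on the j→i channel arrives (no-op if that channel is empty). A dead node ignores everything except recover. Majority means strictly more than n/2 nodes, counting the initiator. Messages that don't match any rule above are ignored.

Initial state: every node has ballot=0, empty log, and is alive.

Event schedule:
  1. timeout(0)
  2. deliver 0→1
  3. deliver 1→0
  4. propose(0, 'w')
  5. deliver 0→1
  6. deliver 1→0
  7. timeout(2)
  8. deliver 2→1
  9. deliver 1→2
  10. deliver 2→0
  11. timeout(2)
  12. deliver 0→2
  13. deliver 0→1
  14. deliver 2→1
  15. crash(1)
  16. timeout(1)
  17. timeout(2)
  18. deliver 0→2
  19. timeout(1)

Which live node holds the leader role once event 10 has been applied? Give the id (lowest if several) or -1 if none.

2

[1] timeout(0) → N0(cand b3 [-])
[2] deliver 0→1 → N1(foll b3 [-])
[3] deliver 1→0 → N0(lead b3 [-])
[4] propose(0,'w') → ∅
[5] deliver 0→1 → N1(foll b3 [w])
[6] deliver 1→0 → N0(lead b3 [w])
[7] timeout(2) → N2(cand b5 [-])
[8] deliver 2→1 → N1(foll b5 [w])
[9] deliver 1→2 → N2(lead b5 [-])
[10] deliver 2→0 → N0(foll b5 [w])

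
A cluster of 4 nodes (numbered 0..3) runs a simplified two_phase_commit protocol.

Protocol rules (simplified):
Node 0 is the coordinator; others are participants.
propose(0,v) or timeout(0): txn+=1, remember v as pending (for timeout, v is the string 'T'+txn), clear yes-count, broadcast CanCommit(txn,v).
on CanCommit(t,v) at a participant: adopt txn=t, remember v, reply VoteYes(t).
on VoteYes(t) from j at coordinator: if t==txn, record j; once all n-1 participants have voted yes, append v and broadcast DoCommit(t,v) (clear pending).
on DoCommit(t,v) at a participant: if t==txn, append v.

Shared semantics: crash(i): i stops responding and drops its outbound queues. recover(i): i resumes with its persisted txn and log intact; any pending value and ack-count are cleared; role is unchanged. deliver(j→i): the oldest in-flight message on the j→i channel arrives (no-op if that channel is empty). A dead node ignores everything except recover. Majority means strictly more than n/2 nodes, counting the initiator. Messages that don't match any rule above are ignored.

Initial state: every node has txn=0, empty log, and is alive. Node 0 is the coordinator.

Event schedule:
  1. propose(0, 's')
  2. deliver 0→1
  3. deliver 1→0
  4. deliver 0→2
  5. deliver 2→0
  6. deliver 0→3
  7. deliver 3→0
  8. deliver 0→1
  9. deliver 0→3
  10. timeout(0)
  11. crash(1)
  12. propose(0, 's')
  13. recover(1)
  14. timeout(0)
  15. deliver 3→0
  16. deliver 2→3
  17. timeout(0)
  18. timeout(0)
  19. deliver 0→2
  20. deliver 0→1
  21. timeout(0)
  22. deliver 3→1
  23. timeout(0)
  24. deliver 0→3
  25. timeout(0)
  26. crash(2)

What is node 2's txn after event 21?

[1] propose(0,'s') → N0(coor t1 [-])
[2] deliver 0→1 → N1(part t1 [-])
[3] deliver 1→0 → ∅
[4] deliver 0→2 → N2(part t1 [-])
[5] deliver 2→0 → ∅
[6] deliver 0→3 → N3(part t1 [-])
[7] deliver 3→0 → N0(coor t1 [s])
[8] deliver 0→1 → N1(part t1 [s])
[9] deliver 0→3 → N3(part t1 [s])
[10] timeout(0) → N0(coor t2 [s])
[11] crash(1) → N1(✗part t1 [s])
[12] propose(0,'s') → N0(coor t3 [s])
[13] recover(1) → N1(part t1 [s])
[14] timeout(0) → N0(coor t4 [s])
[15] deliver 3→0 → ∅
[16] deliver 2→3 → ∅
[17] timeout(0) → N0(coor t5 [s])
[18] timeout(0) → N0(coor t6 [s])
[19] deliver 0→2 → N2(part t1 [s])
[20] deliver 0→1 → N1(part t2 [s])
[21] timeout(0) → N0(coor t7 [s])

1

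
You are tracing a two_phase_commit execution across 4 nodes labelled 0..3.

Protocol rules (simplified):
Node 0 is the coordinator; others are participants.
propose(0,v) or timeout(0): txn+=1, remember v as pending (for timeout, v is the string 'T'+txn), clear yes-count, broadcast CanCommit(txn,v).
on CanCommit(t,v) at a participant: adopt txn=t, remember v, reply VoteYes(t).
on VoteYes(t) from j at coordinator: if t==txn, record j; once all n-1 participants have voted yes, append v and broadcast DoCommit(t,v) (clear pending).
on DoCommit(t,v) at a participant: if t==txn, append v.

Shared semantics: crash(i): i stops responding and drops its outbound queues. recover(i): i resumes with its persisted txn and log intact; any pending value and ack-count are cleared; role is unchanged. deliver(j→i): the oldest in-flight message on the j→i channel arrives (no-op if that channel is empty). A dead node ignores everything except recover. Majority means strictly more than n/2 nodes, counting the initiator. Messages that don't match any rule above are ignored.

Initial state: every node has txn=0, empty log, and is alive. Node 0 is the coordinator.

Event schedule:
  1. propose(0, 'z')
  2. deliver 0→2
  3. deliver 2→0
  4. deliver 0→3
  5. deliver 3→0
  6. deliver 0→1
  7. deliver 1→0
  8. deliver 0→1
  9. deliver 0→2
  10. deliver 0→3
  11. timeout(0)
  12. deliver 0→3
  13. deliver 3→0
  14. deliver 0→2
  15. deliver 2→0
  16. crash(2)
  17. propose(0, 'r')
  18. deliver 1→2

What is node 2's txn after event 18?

2

e1 propose(0,'z'): 0[coor,t=1,-]
e2 deliver 0→2: 2[part,t=1,-]
e3 deliver 2→0: ·
e4 deliver 0→3: 3[part,t=1,-]
e5 deliver 3→0: ·
e6 deliver 0→1: 1[part,t=1,-]
e7 deliver 1→0: 0[coor,t=1,z]
e8 deliver 0→1: 1[part,t=1,z]
e9 deliver 0→2: 2[part,t=1,z]
e10 deliver 0→3: 3[part,t=1,z]
e11 timeout(0): 0[coor,t=2,z]
e12 deliver 0→3: 3[part,t=2,z]
e13 deliver 3→0: ·
e14 deliver 0→2: 2[part,t=2,z]
e15 deliver 2→0: ·
e16 crash(2): 2[✗part,t=2,z]
e17 propose(0,'r'): 0[coor,t=3,z]
e18 deliver 1→2: ·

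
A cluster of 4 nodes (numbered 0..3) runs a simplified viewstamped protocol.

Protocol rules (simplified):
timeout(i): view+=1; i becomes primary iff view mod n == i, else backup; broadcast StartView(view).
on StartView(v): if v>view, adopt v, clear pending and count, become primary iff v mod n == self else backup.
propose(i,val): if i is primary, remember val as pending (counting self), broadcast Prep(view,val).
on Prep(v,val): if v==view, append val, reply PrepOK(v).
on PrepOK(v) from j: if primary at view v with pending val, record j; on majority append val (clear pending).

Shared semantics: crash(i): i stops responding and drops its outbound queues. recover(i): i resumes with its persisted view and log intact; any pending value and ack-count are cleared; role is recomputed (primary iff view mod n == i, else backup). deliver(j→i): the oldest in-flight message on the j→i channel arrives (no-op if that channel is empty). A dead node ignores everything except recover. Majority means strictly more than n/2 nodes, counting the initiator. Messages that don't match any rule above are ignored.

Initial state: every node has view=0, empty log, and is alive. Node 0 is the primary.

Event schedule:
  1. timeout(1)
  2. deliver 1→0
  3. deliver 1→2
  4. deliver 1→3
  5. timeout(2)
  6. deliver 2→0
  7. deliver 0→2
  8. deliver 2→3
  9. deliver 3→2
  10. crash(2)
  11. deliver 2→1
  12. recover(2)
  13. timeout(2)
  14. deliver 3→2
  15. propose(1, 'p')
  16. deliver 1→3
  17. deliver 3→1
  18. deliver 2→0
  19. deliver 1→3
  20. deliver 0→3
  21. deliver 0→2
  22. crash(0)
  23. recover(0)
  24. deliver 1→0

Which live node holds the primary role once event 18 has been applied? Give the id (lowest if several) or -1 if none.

e1 timeout(1): 1[prim,v=1,-]
e2 deliver 1→0: 0[back,v=1,-]
e3 deliver 1→2: 2[back,v=1,-]
e4 deliver 1→3: 3[back,v=1,-]
e5 timeout(2): 2[prim,v=2,-]
e6 deliver 2→0: 0[back,v=2,-]
e7 deliver 0→2: ·
e8 deliver 2→3: 3[back,v=2,-]
e9 deliver 3→2: ·
e10 crash(2): 2[✗prim,v=2,-]
e11 deliver 2→1: ·
e12 recover(2): 2[prim,v=2,-]
e13 timeout(2): 2[back,v=3,-]
e14 deliver 3→2: ·
e15 propose(1,'p'): ·
e16 deliver 1→3: ·
e17 deliver 3→1: ·
e18 deliver 2→0: 0[back,v=3,-]

1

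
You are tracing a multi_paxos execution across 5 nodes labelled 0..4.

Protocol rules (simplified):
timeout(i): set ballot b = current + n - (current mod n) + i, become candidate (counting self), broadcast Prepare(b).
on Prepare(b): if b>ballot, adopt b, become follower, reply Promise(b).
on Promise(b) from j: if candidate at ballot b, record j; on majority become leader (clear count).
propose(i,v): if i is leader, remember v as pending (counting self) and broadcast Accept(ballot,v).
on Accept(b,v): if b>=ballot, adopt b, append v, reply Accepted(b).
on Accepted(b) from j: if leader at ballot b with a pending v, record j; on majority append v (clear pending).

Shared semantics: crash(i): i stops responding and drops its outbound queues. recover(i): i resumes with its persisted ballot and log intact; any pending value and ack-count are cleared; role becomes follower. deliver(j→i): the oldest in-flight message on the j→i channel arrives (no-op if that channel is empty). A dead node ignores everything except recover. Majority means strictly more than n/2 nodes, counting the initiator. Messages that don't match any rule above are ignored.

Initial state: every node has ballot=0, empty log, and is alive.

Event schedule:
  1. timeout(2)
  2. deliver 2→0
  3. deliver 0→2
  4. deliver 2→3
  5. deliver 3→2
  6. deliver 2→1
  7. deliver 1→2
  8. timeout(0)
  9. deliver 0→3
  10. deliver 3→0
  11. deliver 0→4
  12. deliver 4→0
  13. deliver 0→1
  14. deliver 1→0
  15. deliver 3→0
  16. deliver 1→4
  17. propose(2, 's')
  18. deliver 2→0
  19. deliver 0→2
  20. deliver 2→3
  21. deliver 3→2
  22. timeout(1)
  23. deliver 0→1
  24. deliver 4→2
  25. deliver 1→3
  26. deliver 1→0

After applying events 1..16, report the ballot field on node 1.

[1] timeout(2) → N2(cand b7 [-])
[2] deliver 2→0 → N0(foll b7 [-])
[3] deliver 0→2 → ∅
[4] deliver 2→3 → N3(foll b7 [-])
[5] deliver 3→2 → N2(lead b7 [-])
[6] deliver 2→1 → N1(foll b7 [-])
[7] deliver 1→2 → ∅
[8] timeout(0) → N0(cand b10 [-])
[9] deliver 0→3 → N3(foll b10 [-])
[10] deliver 3→0 → ∅
[11] deliver 0→4 → N4(foll b10 [-])
[12] deliver 4→0 → N0(lead b10 [-])
[13] deliver 0→1 → N1(foll b10 [-])
[14] deliver 1→0 → ∅
[15] deliver 3→0 → ∅
[16] deliver 1→4 → ∅

10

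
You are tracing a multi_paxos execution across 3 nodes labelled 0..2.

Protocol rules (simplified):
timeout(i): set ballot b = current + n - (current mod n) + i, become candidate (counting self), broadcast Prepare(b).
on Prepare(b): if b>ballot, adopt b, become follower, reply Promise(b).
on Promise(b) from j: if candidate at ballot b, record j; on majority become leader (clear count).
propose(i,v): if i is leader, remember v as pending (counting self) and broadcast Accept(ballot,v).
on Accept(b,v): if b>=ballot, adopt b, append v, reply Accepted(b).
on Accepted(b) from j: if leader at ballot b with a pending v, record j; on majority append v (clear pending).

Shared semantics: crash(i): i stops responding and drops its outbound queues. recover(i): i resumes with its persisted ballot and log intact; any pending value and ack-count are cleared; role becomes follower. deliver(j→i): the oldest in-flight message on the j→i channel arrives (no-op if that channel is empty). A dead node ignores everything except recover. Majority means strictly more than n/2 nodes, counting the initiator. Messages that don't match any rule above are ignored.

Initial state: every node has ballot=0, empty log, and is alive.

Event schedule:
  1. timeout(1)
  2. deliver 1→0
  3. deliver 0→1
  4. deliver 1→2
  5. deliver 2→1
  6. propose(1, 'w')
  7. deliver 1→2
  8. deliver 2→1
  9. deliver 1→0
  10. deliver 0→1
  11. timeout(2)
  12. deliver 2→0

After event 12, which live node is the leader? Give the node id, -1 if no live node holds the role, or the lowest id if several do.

after 1 — timeout(1): n1:cand/b4/[-]
after 2 — deliver 1→0: n0:foll/b4/[-]
after 3 — deliver 0→1: n1:lead/b4/[-]
after 4 — deliver 1→2: n2:foll/b4/[-]
after 5 — deliver 2→1: ·
after 6 — propose(1,'w'): ·
after 7 — deliver 1→2: n2:foll/b4/[w]
after 8 — deliver 2→1: n1:lead/b4/[w]
after 9 — deliver 1→0: n0:foll/b4/[w]
after 10 — deliver 0→1: ·
after 11 — timeout(2): n2:cand/b8/[w]
after 12 — deliver 2→0: n0:foll/b8/[w]

1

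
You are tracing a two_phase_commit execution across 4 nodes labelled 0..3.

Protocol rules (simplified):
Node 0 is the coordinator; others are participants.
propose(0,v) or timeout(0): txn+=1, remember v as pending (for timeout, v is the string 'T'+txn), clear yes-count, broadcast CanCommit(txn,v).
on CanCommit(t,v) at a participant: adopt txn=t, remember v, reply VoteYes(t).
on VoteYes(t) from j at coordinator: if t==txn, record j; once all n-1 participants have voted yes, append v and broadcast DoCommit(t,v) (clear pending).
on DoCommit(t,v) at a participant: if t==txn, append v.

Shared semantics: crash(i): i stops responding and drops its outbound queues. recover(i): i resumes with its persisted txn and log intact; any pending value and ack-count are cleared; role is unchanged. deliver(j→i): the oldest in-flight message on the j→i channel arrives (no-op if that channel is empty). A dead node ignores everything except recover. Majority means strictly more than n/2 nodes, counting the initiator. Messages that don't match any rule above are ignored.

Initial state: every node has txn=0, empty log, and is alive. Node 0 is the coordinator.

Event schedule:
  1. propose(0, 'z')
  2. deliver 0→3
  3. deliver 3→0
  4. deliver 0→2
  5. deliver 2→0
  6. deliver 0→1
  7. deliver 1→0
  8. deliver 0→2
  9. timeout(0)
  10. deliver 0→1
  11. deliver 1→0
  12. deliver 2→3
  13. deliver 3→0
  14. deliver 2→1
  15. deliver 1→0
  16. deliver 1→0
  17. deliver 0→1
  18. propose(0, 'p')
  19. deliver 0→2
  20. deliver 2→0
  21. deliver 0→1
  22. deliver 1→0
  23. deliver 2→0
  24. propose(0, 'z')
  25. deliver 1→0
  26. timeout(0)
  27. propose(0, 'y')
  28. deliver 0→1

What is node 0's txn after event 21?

[1] propose(0,'z') → N0(coor t1 [-])
[2] deliver 0→3 → N3(part t1 [-])
[3] deliver 3→0 → ∅
[4] deliver 0→2 → N2(part t1 [-])
[5] deliver 2→0 → ∅
[6] deliver 0→1 → N1(part t1 [-])
[7] deliver 1→0 → N0(coor t1 [z])
[8] deliver 0→2 → N2(part t1 [z])
[9] timeout(0) → N0(coor t2 [z])
[10] deliver 0→1 → N1(part t1 [z])
[11] deliver 1→0 → ∅
[12] deliver 2→3 → ∅
[13] deliver 3→0 → ∅
[14] deliver 2→1 → ∅
[15] deliver 1→0 → ∅
[16] deliver 1→0 → ∅
[17] deliver 0→1 → N1(part t2 [z])
[18] propose(0,'p') → N0(coor t3 [z])
[19] deliver 0→2 → N2(part t2 [z])
[20] deliver 2→0 → ∅
[21] deliver 0→1 → N1(part t3 [z])

3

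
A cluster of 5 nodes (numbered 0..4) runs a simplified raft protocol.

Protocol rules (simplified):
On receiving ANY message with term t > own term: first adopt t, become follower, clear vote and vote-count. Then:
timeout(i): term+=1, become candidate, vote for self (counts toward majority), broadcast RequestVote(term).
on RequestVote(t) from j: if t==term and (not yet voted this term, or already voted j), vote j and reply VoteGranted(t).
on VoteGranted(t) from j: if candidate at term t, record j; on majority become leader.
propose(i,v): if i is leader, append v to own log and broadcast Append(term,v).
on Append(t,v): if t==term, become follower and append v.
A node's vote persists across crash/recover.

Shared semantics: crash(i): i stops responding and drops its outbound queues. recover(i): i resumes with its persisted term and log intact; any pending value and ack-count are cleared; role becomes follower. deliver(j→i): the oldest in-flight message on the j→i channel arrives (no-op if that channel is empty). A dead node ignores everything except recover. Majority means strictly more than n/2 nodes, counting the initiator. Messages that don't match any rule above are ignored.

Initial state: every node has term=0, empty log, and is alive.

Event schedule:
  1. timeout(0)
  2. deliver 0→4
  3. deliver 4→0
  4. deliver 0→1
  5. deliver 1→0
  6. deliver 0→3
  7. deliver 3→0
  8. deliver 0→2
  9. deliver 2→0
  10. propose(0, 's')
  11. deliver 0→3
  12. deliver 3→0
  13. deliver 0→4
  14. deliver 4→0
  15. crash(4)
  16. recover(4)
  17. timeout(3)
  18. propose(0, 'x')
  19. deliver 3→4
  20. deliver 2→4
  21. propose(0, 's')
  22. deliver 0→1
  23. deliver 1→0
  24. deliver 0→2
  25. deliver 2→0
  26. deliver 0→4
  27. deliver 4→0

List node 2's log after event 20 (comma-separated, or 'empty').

empty

[1] timeout(0) → N0(cand t1 [-])
[2] deliver 0→4 → N4(foll t1 [-])
[3] deliver 4→0 → ∅
[4] deliver 0→1 → N1(foll t1 [-])
[5] deliver 1→0 → N0(lead t1 [-])
[6] deliver 0→3 → N3(foll t1 [-])
[7] deliver 3→0 → ∅
[8] deliver 0→2 → N2(foll t1 [-])
[9] deliver 2→0 → ∅
[10] propose(0,'s') → N0(lead t1 [s])
[11] deliver 0→3 → N3(foll t1 [s])
[12] deliver 3→0 → ∅
[13] deliver 0→4 → N4(foll t1 [s])
[14] deliver 4→0 → ∅
[15] crash(4) → N4(✗foll t1 [s])
[16] recover(4) → N4(foll t1 [s])
[17] timeout(3) → N3(cand t2 [s])
[18] propose(0,'x') → N0(lead t1 [s,x])
[19] deliver 3→4 → N4(foll t2 [s])
[20] deliver 2→4 → ∅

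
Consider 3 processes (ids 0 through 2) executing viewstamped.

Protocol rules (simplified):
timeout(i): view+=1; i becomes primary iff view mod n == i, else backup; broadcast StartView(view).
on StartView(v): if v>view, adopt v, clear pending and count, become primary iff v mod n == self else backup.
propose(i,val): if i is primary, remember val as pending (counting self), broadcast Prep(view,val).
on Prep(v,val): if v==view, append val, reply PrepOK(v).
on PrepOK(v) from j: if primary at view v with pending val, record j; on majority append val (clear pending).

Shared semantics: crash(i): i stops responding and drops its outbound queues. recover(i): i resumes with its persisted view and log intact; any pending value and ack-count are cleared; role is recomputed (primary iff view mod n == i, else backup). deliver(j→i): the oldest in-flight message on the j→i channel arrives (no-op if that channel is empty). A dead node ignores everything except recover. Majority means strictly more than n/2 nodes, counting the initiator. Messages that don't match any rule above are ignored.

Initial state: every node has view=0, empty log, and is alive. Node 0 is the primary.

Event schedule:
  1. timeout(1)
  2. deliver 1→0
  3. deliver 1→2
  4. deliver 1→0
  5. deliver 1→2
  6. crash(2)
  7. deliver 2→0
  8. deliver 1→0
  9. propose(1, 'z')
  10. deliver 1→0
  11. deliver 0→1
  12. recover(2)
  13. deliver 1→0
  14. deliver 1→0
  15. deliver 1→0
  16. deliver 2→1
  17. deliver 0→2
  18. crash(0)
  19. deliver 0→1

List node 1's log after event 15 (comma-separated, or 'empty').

z

[1] timeout(1) → N1(prim v1 [-])
[2] deliver 1→0 → N0(back v1 [-])
[3] deliver 1→2 → N2(back v1 [-])
[4] deliver 1→0 → ∅
[5] deliver 1→2 → ∅
[6] crash(2) → N2(✗back v1 [-])
[7] deliver 2→0 → ∅
[8] deliver 1→0 → ∅
[9] propose(1,'z') → ∅
[10] deliver 1→0 → N0(back v1 [z])
[11] deliver 0→1 → N1(prim v1 [z])
[12] recover(2) → N2(back v1 [-])
[13] deliver 1→0 → ∅
[14] deliver 1→0 → ∅
[15] deliver 1→0 → ∅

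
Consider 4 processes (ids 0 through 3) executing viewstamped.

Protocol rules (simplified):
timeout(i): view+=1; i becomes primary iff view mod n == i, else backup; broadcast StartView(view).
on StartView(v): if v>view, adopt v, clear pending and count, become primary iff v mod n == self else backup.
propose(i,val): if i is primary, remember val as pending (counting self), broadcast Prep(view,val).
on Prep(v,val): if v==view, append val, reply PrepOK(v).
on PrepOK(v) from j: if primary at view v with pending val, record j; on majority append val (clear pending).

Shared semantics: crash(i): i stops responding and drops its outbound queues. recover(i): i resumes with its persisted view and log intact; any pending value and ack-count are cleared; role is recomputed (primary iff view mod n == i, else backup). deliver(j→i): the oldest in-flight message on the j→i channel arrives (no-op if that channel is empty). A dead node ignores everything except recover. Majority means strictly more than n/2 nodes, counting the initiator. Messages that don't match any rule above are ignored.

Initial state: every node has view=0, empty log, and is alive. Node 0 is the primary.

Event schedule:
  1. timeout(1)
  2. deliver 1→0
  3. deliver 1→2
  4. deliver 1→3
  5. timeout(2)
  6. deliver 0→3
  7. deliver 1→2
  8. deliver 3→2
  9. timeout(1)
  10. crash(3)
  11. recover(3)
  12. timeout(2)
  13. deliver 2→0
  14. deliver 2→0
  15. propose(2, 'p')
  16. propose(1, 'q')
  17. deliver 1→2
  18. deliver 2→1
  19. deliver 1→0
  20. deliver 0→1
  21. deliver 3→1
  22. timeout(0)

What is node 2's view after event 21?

e1 timeout(1): 1[prim,v=1,-]
e2 deliver 1→0: 0[back,v=1,-]
e3 deliver 1→2: 2[back,v=1,-]
e4 deliver 1→3: 3[back,v=1,-]
e5 timeout(2): 2[prim,v=2,-]
e6 deliver 0→3: ·
e7 deliver 1→2: ·
e8 deliver 3→2: ·
e9 timeout(1): 1[back,v=2,-]
e10 crash(3): 3[✗back,v=1,-]
e11 recover(3): 3[back,v=1,-]
e12 timeout(2): 2[back,v=3,-]
e13 deliver 2→0: 0[back,v=2,-]
e14 deliver 2→0: 0[back,v=3,-]
e15 propose(2,'p'): ·
e16 propose(1,'q'): ·
e17 deliver 1→2: ·
e18 deliver 2→1: ·
e19 deliver 1→0: ·
e20 deliver 0→1: ·
e21 deliver 3→1: ·

3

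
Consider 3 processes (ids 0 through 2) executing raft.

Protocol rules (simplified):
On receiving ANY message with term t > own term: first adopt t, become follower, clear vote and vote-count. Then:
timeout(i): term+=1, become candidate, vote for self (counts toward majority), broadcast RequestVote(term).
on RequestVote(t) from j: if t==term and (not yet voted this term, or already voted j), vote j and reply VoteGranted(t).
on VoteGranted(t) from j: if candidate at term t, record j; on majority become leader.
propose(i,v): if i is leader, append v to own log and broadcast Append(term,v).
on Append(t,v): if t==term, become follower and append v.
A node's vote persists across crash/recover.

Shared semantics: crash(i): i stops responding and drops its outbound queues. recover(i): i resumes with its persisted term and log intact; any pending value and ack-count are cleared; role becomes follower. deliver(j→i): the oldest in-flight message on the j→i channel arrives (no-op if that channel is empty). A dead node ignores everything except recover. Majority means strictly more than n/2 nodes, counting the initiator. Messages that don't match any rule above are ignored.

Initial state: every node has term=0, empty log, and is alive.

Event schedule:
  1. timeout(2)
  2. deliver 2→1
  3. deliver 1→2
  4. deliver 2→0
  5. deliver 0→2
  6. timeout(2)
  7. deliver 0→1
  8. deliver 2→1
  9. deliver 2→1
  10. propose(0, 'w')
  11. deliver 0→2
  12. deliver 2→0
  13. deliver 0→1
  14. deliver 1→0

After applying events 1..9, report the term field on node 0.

1. timeout(2):  <2:cand t1 ->
2. deliver 2→1:  <1:foll t1 ->
3. deliver 1→2:  <2:lead t1 ->
4. deliver 2→0:  <0:foll t1 ->
5. deliver 0→2:  nop
6. timeout(2):  <2:cand t2 ->
7. deliver 0→1:  nop
8. deliver 2→1:  <1:foll t2 ->
9. deliver 2→1:  nop

1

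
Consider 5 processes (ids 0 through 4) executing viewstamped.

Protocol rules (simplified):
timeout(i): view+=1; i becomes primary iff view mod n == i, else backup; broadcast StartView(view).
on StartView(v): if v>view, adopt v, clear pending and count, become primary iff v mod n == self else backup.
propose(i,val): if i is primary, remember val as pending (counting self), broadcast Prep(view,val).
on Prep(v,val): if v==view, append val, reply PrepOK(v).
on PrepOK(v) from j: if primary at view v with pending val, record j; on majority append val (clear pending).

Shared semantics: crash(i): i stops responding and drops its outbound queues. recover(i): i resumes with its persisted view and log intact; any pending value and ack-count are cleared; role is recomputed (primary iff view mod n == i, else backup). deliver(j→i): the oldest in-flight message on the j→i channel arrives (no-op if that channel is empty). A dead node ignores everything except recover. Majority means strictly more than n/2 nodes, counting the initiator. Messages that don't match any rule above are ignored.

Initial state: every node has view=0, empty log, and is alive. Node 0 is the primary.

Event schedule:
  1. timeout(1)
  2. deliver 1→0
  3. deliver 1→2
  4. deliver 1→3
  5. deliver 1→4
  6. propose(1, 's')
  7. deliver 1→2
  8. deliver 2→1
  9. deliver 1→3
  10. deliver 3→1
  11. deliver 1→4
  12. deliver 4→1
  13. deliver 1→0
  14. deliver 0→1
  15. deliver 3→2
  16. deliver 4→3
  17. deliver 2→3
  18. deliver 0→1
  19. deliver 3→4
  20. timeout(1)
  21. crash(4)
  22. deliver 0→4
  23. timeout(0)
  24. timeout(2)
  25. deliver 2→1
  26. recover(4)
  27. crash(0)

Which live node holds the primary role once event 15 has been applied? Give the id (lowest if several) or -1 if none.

after 1 — timeout(1): n1:prim/v1/[-]
after 2 — deliver 1→0: n0:back/v1/[-]
after 3 — deliver 1→2: n2:back/v1/[-]
after 4 — deliver 1→3: n3:back/v1/[-]
after 5 — deliver 1→4: n4:back/v1/[-]
after 6 — propose(1,'s'): ·
after 7 — deliver 1→2: n2:back/v1/[s]
after 8 — deliver 2→1: ·
after 9 — deliver 1→3: n3:back/v1/[s]
after 10 — deliver 3→1: n1:prim/v1/[s]
after 11 — deliver 1→4: n4:back/v1/[s]
after 12 — deliver 4→1: ·
after 13 — deliver 1→0: n0:back/v1/[s]
after 14 — deliver 0→1: ·
after 15 — deliver 3→2: ·

1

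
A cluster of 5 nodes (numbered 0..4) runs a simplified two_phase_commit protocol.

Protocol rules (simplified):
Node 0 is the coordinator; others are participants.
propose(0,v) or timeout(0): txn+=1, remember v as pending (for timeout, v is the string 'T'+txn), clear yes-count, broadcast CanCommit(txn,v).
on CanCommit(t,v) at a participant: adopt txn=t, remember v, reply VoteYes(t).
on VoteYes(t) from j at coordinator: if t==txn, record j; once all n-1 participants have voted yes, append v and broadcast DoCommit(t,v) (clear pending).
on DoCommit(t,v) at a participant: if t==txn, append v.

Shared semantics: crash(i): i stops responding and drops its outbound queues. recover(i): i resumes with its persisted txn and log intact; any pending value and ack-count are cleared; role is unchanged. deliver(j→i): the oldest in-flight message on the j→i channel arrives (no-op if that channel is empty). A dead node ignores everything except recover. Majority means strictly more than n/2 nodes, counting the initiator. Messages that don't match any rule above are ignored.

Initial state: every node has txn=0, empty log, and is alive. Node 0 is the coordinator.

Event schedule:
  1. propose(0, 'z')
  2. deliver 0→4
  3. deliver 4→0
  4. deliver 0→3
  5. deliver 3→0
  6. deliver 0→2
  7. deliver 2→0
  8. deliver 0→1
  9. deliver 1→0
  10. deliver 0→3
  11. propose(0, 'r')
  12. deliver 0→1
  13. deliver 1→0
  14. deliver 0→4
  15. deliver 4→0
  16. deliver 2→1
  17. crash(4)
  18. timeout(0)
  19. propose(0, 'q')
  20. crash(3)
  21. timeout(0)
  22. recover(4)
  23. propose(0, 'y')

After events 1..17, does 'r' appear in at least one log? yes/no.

no

e1 propose(0,'z'): 0[coor,t=1,-]
e2 deliver 0→4: 4[part,t=1,-]
e3 deliver 4→0: ·
e4 deliver 0→3: 3[part,t=1,-]
e5 deliver 3→0: ·
e6 deliver 0→2: 2[part,t=1,-]
e7 deliver 2→0: ·
e8 deliver 0→1: 1[part,t=1,-]
e9 deliver 1→0: 0[coor,t=1,z]
e10 deliver 0→3: 3[part,t=1,z]
e11 propose(0,'r'): 0[coor,t=2,z]
e12 deliver 0→1: 1[part,t=1,z]
e13 deliver 1→0: ·
e14 deliver 0→4: 4[part,t=1,z]
e15 deliver 4→0: ·
e16 deliver 2→1: ·
e17 crash(4): 4[✗part,t=1,z]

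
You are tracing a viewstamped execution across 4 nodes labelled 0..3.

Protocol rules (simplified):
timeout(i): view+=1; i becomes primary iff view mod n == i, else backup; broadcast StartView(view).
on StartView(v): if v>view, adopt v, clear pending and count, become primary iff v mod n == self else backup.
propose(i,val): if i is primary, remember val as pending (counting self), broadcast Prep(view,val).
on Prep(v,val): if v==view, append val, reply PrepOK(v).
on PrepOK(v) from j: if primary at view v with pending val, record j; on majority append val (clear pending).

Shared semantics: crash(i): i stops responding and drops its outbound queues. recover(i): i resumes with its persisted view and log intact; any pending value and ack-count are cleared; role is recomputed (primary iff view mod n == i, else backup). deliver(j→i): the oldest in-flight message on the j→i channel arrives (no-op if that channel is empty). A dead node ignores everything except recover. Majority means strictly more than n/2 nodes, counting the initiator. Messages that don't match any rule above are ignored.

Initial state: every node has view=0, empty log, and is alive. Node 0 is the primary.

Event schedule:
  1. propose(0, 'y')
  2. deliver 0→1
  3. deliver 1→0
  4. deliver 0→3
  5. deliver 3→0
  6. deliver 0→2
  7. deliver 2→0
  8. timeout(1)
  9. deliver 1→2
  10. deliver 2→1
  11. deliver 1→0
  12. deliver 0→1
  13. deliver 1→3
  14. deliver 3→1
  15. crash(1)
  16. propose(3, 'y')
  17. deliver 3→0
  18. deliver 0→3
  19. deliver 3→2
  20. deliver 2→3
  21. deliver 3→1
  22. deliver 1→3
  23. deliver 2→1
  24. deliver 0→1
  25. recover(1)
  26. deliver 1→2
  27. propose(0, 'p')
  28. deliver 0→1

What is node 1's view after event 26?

after 1 — propose(0,'y'): ·
after 2 — deliver 0→1: n1:back/v0/[y]
after 3 — deliver 1→0: ·
after 4 — deliver 0→3: n3:back/v0/[y]
after 5 — deliver 3→0: n0:prim/v0/[y]
after 6 — deliver 0→2: n2:back/v0/[y]
after 7 — deliver 2→0: ·
after 8 — timeout(1): n1:prim/v1/[y]
after 9 — deliver 1→2: n2:back/v1/[y]
after 10 — deliver 2→1: ·
after 11 — deliver 1→0: n0:back/v1/[y]
after 12 — deliver 0→1: ·
after 13 — deliver 1→3: n3:back/v1/[y]
after 14 — deliver 3→1: ·
after 15 — crash(1): n1:✗prim/v1/[y]
after 16 — propose(3,'y'): ·
after 17 — deliver 3→0: ·
after 18 — deliver 0→3: ·
after 19 — deliver 3→2: ·
after 20 — deliver 2→3: ·
after 21 — deliver 3→1: ·
after 22 — deliver 1→3: ·
after 23 — deliver 2→1: ·
after 24 — deliver 0→1: ·
after 25 — recover(1): n1:prim/v1/[y]
after 26 — deliver 1→2: ·

1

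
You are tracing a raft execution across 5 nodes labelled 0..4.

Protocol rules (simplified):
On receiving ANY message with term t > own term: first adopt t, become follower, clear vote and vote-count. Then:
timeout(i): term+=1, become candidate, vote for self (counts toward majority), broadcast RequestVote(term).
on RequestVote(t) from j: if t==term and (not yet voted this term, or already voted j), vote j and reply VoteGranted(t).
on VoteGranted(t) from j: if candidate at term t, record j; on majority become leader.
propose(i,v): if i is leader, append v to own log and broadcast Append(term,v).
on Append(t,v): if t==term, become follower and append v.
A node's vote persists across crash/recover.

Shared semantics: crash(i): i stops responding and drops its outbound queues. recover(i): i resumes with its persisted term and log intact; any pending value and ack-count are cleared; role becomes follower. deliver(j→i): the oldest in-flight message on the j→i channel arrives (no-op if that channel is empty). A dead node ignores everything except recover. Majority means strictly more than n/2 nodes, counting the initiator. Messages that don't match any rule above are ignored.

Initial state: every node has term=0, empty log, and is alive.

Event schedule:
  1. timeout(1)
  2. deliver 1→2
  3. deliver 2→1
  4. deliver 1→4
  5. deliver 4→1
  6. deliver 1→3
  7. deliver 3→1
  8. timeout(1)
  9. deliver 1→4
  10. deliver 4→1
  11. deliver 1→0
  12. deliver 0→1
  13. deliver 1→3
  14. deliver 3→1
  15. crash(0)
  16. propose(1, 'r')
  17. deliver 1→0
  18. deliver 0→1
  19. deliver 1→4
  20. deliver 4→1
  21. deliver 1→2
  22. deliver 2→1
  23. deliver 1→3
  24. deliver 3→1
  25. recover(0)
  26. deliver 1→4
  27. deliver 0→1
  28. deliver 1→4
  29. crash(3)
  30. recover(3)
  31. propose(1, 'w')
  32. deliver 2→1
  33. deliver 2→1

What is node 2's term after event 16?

after 1 — timeout(1): n1:cand/t1/[-]
after 2 — deliver 1→2: n2:foll/t1/[-]
after 3 — deliver 2→1: ·
after 4 — deliver 1→4: n4:foll/t1/[-]
after 5 — deliver 4→1: n1:lead/t1/[-]
after 6 — deliver 1→3: n3:foll/t1/[-]
after 7 — deliver 3→1: ·
after 8 — timeout(1): n1:cand/t2/[-]
after 9 — deliver 1→4: n4:foll/t2/[-]
after 10 — deliver 4→1: ·
after 11 — deliver 1→0: n0:foll/t1/[-]
after 12 — deliver 0→1: ·
after 13 — deliver 1→3: n3:foll/t2/[-]
after 14 — deliver 3→1: n1:lead/t2/[-]
after 15 — crash(0): n0:✗foll/t1/[-]
after 16 — propose(1,'r'): n1:lead/t2/[r]

1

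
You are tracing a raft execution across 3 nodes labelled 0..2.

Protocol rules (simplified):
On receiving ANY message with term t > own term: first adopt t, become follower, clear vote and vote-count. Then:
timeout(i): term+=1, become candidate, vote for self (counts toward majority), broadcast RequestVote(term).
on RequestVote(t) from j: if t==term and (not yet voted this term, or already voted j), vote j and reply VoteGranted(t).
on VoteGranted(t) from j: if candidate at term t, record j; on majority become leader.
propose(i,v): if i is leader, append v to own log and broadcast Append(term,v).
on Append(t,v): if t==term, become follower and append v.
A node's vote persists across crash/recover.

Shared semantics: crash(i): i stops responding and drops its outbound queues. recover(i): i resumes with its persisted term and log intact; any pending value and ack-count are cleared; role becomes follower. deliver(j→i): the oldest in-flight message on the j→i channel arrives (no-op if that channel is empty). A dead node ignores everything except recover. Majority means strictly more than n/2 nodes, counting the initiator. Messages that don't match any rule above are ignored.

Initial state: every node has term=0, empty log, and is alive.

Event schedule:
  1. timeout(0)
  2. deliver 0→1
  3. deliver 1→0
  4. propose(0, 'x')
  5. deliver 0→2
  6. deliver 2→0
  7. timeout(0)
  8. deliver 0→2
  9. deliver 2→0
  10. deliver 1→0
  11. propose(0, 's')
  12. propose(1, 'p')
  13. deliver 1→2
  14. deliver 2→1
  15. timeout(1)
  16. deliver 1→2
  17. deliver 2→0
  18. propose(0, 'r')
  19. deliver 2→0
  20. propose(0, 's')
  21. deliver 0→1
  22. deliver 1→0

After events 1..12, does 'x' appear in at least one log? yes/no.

after 1 — timeout(0): n0:cand/t1/[-]
after 2 — deliver 0→1: n1:foll/t1/[-]
after 3 — deliver 1→0: n0:lead/t1/[-]
after 4 — propose(0,'x'): n0:lead/t1/[x]
after 5 — deliver 0→2: n2:foll/t1/[-]
after 6 — deliver 2→0: ·
after 7 — timeout(0): n0:cand/t2/[x]
after 8 — deliver 0→2: n2:foll/t1/[x]
after 9 — deliver 2→0: ·
after 10 — deliver 1→0: ·
after 11 — propose(0,'s'): ·
after 12 — propose(1,'p'): ·

yes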